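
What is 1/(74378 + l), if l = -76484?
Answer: -1/2106 ≈ -0.00047483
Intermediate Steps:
1/(74378 + l) = 1/(74378 - 76484) = 1/(-2106) = -1/2106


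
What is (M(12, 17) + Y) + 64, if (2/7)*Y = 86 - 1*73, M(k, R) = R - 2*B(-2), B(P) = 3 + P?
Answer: 249/2 ≈ 124.50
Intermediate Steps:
M(k, R) = -2 + R (M(k, R) = R - 2*(3 - 2) = R - 2*1 = R - 2 = -2 + R)
Y = 91/2 (Y = 7*(86 - 1*73)/2 = 7*(86 - 73)/2 = (7/2)*13 = 91/2 ≈ 45.500)
(M(12, 17) + Y) + 64 = ((-2 + 17) + 91/2) + 64 = (15 + 91/2) + 64 = 121/2 + 64 = 249/2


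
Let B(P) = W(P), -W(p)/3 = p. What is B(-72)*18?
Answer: 3888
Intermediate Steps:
W(p) = -3*p
B(P) = -3*P
B(-72)*18 = -3*(-72)*18 = 216*18 = 3888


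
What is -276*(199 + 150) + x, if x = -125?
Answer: -96449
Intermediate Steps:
-276*(199 + 150) + x = -276*(199 + 150) - 125 = -276*349 - 125 = -96324 - 125 = -96449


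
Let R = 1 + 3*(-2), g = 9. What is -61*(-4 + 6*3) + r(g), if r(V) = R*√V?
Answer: -869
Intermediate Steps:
R = -5 (R = 1 - 6 = -5)
r(V) = -5*√V
-61*(-4 + 6*3) + r(g) = -61*(-4 + 6*3) - 5*√9 = -61*(-4 + 18) - 5*3 = -61*14 - 15 = -854 - 15 = -869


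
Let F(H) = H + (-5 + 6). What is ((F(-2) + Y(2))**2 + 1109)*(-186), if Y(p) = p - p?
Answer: -206460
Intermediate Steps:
F(H) = 1 + H (F(H) = H + 1 = 1 + H)
Y(p) = 0
((F(-2) + Y(2))**2 + 1109)*(-186) = (((1 - 2) + 0)**2 + 1109)*(-186) = ((-1 + 0)**2 + 1109)*(-186) = ((-1)**2 + 1109)*(-186) = (1 + 1109)*(-186) = 1110*(-186) = -206460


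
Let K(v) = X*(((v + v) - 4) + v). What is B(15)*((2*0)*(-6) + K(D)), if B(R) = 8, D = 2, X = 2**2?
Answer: 64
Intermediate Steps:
X = 4
K(v) = -16 + 12*v (K(v) = 4*(((v + v) - 4) + v) = 4*((2*v - 4) + v) = 4*((-4 + 2*v) + v) = 4*(-4 + 3*v) = -16 + 12*v)
B(15)*((2*0)*(-6) + K(D)) = 8*((2*0)*(-6) + (-16 + 12*2)) = 8*(0*(-6) + (-16 + 24)) = 8*(0 + 8) = 8*8 = 64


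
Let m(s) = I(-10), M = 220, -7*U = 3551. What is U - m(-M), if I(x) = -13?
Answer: -3460/7 ≈ -494.29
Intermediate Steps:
U = -3551/7 (U = -⅐*3551 = -3551/7 ≈ -507.29)
m(s) = -13
U - m(-M) = -3551/7 - 1*(-13) = -3551/7 + 13 = -3460/7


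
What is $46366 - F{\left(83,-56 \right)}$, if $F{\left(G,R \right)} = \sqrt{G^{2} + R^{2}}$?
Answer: $46366 - 5 \sqrt{401} \approx 46266.0$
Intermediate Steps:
$46366 - F{\left(83,-56 \right)} = 46366 - \sqrt{83^{2} + \left(-56\right)^{2}} = 46366 - \sqrt{6889 + 3136} = 46366 - \sqrt{10025} = 46366 - 5 \sqrt{401}$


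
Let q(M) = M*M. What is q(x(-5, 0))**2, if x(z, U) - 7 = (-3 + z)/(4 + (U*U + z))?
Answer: 50625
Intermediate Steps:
x(z, U) = 7 + (-3 + z)/(4 + z + U**2) (x(z, U) = 7 + (-3 + z)/(4 + (U*U + z)) = 7 + (-3 + z)/(4 + (U**2 + z)) = 7 + (-3 + z)/(4 + (z + U**2)) = 7 + (-3 + z)/(4 + z + U**2))
q(M) = M**2
q(x(-5, 0))**2 = (((25 + 7*0**2 + 8*(-5))/(4 - 5 + 0**2))**2)**2 = (((25 + 7*0 - 40)/(4 - 5 + 0))**2)**2 = (((25 + 0 - 40)/(-1))**2)**2 = ((-1*(-15))**2)**2 = (15**2)**2 = 225**2 = 50625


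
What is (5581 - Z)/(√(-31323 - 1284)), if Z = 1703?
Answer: -3878*I*√3623/10869 ≈ -21.476*I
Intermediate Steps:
(5581 - Z)/(√(-31323 - 1284)) = (5581 - 1*1703)/(√(-31323 - 1284)) = (5581 - 1703)/(√(-32607)) = 3878/((3*I*√3623)) = 3878*(-I*√3623/10869) = -3878*I*√3623/10869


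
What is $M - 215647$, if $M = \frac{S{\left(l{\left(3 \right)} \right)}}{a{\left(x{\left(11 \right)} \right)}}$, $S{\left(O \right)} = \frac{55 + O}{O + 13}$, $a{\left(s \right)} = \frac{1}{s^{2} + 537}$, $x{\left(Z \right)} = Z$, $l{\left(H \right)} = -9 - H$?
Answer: $-187353$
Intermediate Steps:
$a{\left(s \right)} = \frac{1}{537 + s^{2}}$
$S{\left(O \right)} = \frac{55 + O}{13 + O}$
$M = 28294$ ($M = \frac{\frac{1}{13 - 12} \left(55 - 12\right)}{\frac{1}{537 + 11^{2}}} = \frac{\frac{1}{13 - 12} \left(55 - 12\right)}{\frac{1}{537 + 121}} = \frac{\frac{1}{13 - 12} \left(55 - 12\right)}{\frac{1}{658}} = 1^{-1} \cdot 43 \frac{1}{\frac{1}{658}} = 1 \cdot 43 \cdot 658 = 43 \cdot 658 = 28294$)
$M - 215647 = 28294 - 215647 = -187353$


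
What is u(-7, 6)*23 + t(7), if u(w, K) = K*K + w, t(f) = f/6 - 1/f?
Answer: 28057/42 ≈ 668.02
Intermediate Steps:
t(f) = -1/f + f/6 (t(f) = f*(1/6) - 1/f = f/6 - 1/f = -1/f + f/6)
u(w, K) = w + K**2 (u(w, K) = K**2 + w = w + K**2)
u(-7, 6)*23 + t(7) = (-7 + 6**2)*23 + (-1/7 + (1/6)*7) = (-7 + 36)*23 + (-1*1/7 + 7/6) = 29*23 + (-1/7 + 7/6) = 667 + 43/42 = 28057/42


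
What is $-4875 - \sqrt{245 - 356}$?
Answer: $-4875 - i \sqrt{111} \approx -4875.0 - 10.536 i$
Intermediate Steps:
$-4875 - \sqrt{245 - 356} = -4875 - \sqrt{-111} = -4875 - i \sqrt{111}$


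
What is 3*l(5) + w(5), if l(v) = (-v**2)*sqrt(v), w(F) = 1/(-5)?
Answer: -1/5 - 75*sqrt(5) ≈ -167.91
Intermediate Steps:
w(F) = -1/5
l(v) = -v**(5/2)
3*l(5) + w(5) = 3*(-5**(5/2)) - 1/5 = 3*(-25*sqrt(5)) - 1/5 = -75*sqrt(5) - 1/5 = -1/5 - 75*sqrt(5)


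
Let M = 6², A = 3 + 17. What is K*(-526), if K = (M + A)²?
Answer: -1649536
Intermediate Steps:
A = 20
M = 36
K = 3136 (K = (36 + 20)² = 56² = 3136)
K*(-526) = 3136*(-526) = -1649536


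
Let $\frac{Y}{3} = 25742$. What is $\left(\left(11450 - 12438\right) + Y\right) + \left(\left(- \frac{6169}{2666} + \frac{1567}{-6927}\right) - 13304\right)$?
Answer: $\frac{37489655113}{595722} \approx 62931.0$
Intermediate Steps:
$Y = 77226$ ($Y = 3 \cdot 25742 = 77226$)
$\left(\left(11450 - 12438\right) + Y\right) + \left(\left(- \frac{6169}{2666} + \frac{1567}{-6927}\right) - 13304\right) = \left(\left(11450 - 12438\right) + 77226\right) + \left(\left(- \frac{6169}{2666} + \frac{1567}{-6927}\right) - 13304\right) = \left(-988 + 77226\right) + \left(\left(\left(-6169\right) \frac{1}{2666} + 1567 \left(- \frac{1}{6927}\right)\right) - 13304\right) = 76238 - \frac{7926998723}{595722} = \frac{37489655113}{595722}$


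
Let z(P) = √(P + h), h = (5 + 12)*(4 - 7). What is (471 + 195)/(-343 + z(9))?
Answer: -32634/16813 - 666*I*√42/117691 ≈ -1.941 - 0.036674*I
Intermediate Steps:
h = -51 (h = 17*(-3) = -51)
z(P) = √(-51 + P) (z(P) = √(P - 51) = √(-51 + P))
(471 + 195)/(-343 + z(9)) = (471 + 195)/(-343 + √(-51 + 9)) = 666/(-343 + √(-42)) = 666/(-343 + I*√42)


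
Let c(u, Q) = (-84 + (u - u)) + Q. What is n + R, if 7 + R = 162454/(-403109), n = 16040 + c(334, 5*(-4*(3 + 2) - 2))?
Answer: 6384680997/403109 ≈ 15839.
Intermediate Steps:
c(u, Q) = -84 + Q (c(u, Q) = (-84 + 0) + Q = -84 + Q)
n = 15846 (n = 16040 + (-84 + 5*(-4*(3 + 2) - 2)) = 16040 + (-84 + 5*(-4*5 - 2)) = 16040 + (-84 + 5*(-20 - 2)) = 16040 + (-84 + 5*(-22)) = 16040 + (-84 - 110) = 16040 - 194 = 15846)
R = -2984217/403109 (R = -7 + 162454/(-403109) = -7 + 162454*(-1/403109) = -7 - 162454/403109 = -2984217/403109 ≈ -7.4030)
n + R = 15846 - 2984217/403109 = 6384680997/403109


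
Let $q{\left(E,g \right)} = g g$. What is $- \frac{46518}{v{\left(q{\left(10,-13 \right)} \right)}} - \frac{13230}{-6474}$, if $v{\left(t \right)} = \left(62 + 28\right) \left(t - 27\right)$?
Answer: $- \frac{3668837}{2298270} \approx -1.5963$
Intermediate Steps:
$q{\left(E,g \right)} = g^{2}$
$v{\left(t \right)} = -2430 + 90 t$ ($v{\left(t \right)} = 90 \left(-27 + t\right) = -2430 + 90 t$)
$- \frac{46518}{v{\left(q{\left(10,-13 \right)} \right)}} - \frac{13230}{-6474} = - \frac{46518}{-2430 + 90 \left(-13\right)^{2}} - \frac{13230}{-6474} = - \frac{46518}{-2430 + 90 \cdot 169} - - \frac{2205}{1079} = - \frac{46518}{-2430 + 15210} + \frac{2205}{1079} = - \frac{46518}{12780} + \frac{2205}{1079} = \left(-46518\right) \frac{1}{12780} + \frac{2205}{1079} = - \frac{7753}{2130} + \frac{2205}{1079} = - \frac{3668837}{2298270}$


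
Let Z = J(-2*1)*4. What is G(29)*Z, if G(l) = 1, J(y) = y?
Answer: -8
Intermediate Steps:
Z = -8 (Z = -2*1*4 = -2*4 = -8)
G(29)*Z = 1*(-8) = -8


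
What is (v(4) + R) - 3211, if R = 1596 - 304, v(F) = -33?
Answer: -1952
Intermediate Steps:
R = 1292
(v(4) + R) - 3211 = (-33 + 1292) - 3211 = 1259 - 3211 = -1952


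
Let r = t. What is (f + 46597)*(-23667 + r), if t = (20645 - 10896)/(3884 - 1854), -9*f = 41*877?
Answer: -9208552107788/9135 ≈ -1.0081e+9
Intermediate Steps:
f = -35957/9 (f = -41*877/9 = -1/9*35957 = -35957/9 ≈ -3995.2)
t = 9749/2030 ≈ 4.8025
r = 9749/2030 ≈ 4.8025
(f + 46597)*(-23667 + r) = (-35957/9 + 46597)*(-23667 + 9749/2030) = (383416/9)*(-48034261/2030) = -9208552107788/9135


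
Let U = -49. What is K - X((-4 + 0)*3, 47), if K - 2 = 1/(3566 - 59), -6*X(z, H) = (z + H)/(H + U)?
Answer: -4285/4676 ≈ -0.91638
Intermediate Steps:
X(z, H) = -(H + z)/(6*(-49 + H)) (X(z, H) = -(z + H)/(6*(H - 49)) = -(H + z)/(6*(-49 + H)))
K = 7015/3507 (K = 2 + 1/(3566 - 59) = 2 + 1/3507 = 7015/3507 ≈ 2.0003)
K - X((-4 + 0)*3, 47) = 7015/3507 - (-1*47 - (-4 + 0)*3)/(6*(-49 + 47)) = 7015/3507 - (-47 - (-4)*3)/(6*(-2)) = 7015/3507 - (-1)*(-47 - 1*(-12))/(6*2) = 7015/3507 - (-1)*(-47 + 12)/(6*2) = 7015/3507 - (-1)*(-35)/(6*2) = 7015/3507 - 1*35/12 = 7015/3507 - 35/12 = -4285/4676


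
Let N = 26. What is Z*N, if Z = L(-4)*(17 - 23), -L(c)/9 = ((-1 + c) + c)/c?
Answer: 3159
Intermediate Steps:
L(c) = -9*(-1 + 2*c)/c (L(c) = -9*((-1 + c) + c)/c = -9*(-1 + 2*c)/c)
Z = 243/2 (Z = (-18 + 9/(-4))*(17 - 23) = (-18 + 9*(-¼))*(-6) = (-18 - 9/4)*(-6) = -81/4*(-6) = 243/2 ≈ 121.50)
Z*N = (243/2)*26 = 3159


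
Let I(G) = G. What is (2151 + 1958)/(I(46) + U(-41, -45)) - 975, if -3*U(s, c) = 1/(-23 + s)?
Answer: -7823247/8833 ≈ -885.68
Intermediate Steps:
U(s, c) = -1/(3*(-23 + s))
(2151 + 1958)/(I(46) + U(-41, -45)) - 975 = (2151 + 1958)/(46 - 1/(-69 + 3*(-41))) - 975 = 4109/(46 - 1/(-69 - 123)) - 975 = 4109/(46 - 1/(-192)) - 975 = 4109/(46 - 1*(-1/192)) - 975 = 4109/(46 + 1/192) - 975 = 4109/(8833/192) - 975 = 4109*(192/8833) - 975 = 788928/8833 - 975 = -7823247/8833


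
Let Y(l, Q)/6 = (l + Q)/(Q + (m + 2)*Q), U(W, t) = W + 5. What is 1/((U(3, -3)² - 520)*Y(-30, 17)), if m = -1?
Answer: 17/17784 ≈ 0.00095592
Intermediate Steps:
U(W, t) = 5 + W
Y(l, Q) = 3*(Q + l)/Q (Y(l, Q) = 6*((l + Q)/(Q + (-1 + 2)*Q)) = 6*((Q + l)/(Q + 1*Q)) = 6*((Q + l)/(Q + Q)) = 6*((Q + l)/((2*Q))) = 6*((Q + l)*(1/(2*Q))) = 6*((Q + l)/(2*Q)) = 3*(Q + l)/Q)
1/((U(3, -3)² - 520)*Y(-30, 17)) = 1/(((5 + 3)² - 520)*(3 + 3*(-30)/17)) = 1/((8² - 520)*(3 + 3*(-30)*(1/17))) = 1/((64 - 520)*(3 - 90/17)) = 1/((-456)*(-39/17)) = -1/456*(-17/39) = 17/17784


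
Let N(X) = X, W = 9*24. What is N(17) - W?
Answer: -199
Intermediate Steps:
W = 216
N(17) - W = 17 - 1*216 = 17 - 216 = -199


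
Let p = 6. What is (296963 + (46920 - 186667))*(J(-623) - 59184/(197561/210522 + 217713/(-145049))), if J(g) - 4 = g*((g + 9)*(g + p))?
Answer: -1580868737108631772736/42623699 ≈ -3.7089e+13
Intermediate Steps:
J(g) = 4 + g*(6 + g)*(9 + g) (J(g) = 4 + g*((g + 9)*(g + 6)) = 4 + g*((9 + g)*(6 + g)) = 4 + g*((6 + g)*(9 + g)) = 4 + g*(6 + g)*(9 + g))
(296963 + (46920 - 186667))*(J(-623) - 59184/(197561/210522 + 217713/(-145049))) = (296963 + (46920 - 186667))*((4 + (-623)³ + 15*(-623)² + 54*(-623)) - 59184/(197561/210522 + 217713/(-145049))) = (296963 - 139747)*((4 - 241804367 + 15*388129 - 33642) - 59184/(197561*(1/210522) + 217713*(-1/145049))) = 157216*((4 - 241804367 + 5821935 - 33642) - 59184/(15197/16194 - 7023/4679)) = 157216*(-236016070 - 59184/(-42623699/75771726)) = 157216*(-236016070 - 59184*(-75771726/42623699)) = 157216*(-236016070 + 4484473831584/42623699) = 157216*(-10055393453011346/42623699) = -1580868737108631772736/42623699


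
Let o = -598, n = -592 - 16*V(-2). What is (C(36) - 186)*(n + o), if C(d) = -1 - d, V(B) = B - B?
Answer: 265370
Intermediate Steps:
V(B) = 0
n = -592 (n = -592 - 16*0 = -592 + 0 = -592)
(C(36) - 186)*(n + o) = ((-1 - 1*36) - 186)*(-592 - 598) = ((-1 - 36) - 186)*(-1190) = (-37 - 186)*(-1190) = -223*(-1190) = 265370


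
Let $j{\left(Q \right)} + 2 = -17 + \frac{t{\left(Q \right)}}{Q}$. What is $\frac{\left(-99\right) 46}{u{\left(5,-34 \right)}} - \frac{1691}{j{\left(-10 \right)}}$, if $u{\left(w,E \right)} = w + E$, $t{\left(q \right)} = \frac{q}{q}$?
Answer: $\frac{1360204}{5539} \approx 245.57$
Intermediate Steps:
$t{\left(q \right)} = 1$
$j{\left(Q \right)} = -19 + \frac{1}{Q}$ ($j{\left(Q \right)} = -2 - \left(17 - \frac{1}{Q}\right) = -19 + \frac{1}{Q}$)
$u{\left(w,E \right)} = E + w$
$\frac{\left(-99\right) 46}{u{\left(5,-34 \right)}} - \frac{1691}{j{\left(-10 \right)}} = \frac{\left(-99\right) 46}{-34 + 5} - \frac{1691}{-19 + \frac{1}{-10}} = - \frac{4554}{-29} - \frac{1691}{-19 - \frac{1}{10}} = \left(-4554\right) \left(- \frac{1}{29}\right) - \frac{1691}{- \frac{191}{10}} = \frac{4554}{29} - - \frac{16910}{191} = \frac{4554}{29} + \frac{16910}{191} = \frac{1360204}{5539}$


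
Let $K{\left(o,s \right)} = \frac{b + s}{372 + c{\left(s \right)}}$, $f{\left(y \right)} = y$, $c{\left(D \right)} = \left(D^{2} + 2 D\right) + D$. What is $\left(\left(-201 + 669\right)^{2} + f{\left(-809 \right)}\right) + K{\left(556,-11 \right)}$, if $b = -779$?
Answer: $\frac{10037811}{46} \approx 2.1821 \cdot 10^{5}$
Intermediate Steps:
$c{\left(D \right)} = D^{2} + 3 D$
$K{\left(o,s \right)} = \frac{-779 + s}{372 + s \left(3 + s\right)}$
$\left(\left(-201 + 669\right)^{2} + f{\left(-809 \right)}\right) + K{\left(556,-11 \right)} = \left(\left(-201 + 669\right)^{2} - 809\right) + \frac{-779 - 11}{372 - 11 \left(3 - 11\right)} = \left(468^{2} - 809\right) + \frac{1}{372 - -88} \left(-790\right) = \left(219024 - 809\right) + \frac{1}{372 + 88} \left(-790\right) = 218215 + \frac{1}{460} \left(-790\right) = 218215 - \frac{79}{46} = \frac{10037811}{46}$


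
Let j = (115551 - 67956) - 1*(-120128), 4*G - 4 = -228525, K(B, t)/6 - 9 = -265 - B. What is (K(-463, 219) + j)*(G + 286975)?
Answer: 155342872735/4 ≈ 3.8836e+10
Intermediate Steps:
K(B, t) = -1536 - 6*B (K(B, t) = 54 + 6*(-265 - B) = 54 + (-1590 - 6*B) = -1536 - 6*B)
G = -228521/4 (G = 1 + (1/4)*(-228525) = 1 - 228525/4 = -228521/4 ≈ -57130.)
j = 167723 (j = 47595 + 120128 = 167723)
(K(-463, 219) + j)*(G + 286975) = ((-1536 - 6*(-463)) + 167723)*(-228521/4 + 286975) = ((-1536 + 2778) + 167723)*(919379/4) = (1242 + 167723)*(919379/4) = 168965*(919379/4) = 155342872735/4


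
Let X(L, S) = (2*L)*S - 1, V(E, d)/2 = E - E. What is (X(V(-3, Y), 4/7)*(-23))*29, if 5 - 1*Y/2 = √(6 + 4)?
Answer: 667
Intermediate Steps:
Y = 10 - 2*√10 (Y = 10 - 2*√(6 + 4) = 10 - 2*√10 ≈ 3.6754)
V(E, d) = 0 (V(E, d) = 2*(E - E) = 2*0 = 0)
X(L, S) = -1 + 2*L*S (X(L, S) = 2*L*S - 1 = -1 + 2*L*S)
(X(V(-3, Y), 4/7)*(-23))*29 = ((-1 + 2*0*(4/7))*(-23))*29 = ((-1 + 0)*(-23))*29 = -1*(-23)*29 = 23*29 = 667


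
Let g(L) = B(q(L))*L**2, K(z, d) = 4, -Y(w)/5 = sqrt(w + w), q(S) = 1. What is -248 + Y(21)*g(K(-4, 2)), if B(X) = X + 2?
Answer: -248 - 240*sqrt(42) ≈ -1803.4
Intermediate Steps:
Y(w) = -5*sqrt(2)*sqrt(w) (Y(w) = -5*sqrt(w + w) = -5*sqrt(2)*sqrt(w))
B(X) = 2 + X
g(L) = 3*L**2 (g(L) = (2 + 1)*L**2 = 3*L**2)
-248 + Y(21)*g(K(-4, 2)) = -248 + (-5*sqrt(2)*sqrt(21))*(3*4**2) = -248 + (-5*sqrt(42))*(3*16) = -248 - 5*sqrt(42)*48 = -248 - 240*sqrt(42)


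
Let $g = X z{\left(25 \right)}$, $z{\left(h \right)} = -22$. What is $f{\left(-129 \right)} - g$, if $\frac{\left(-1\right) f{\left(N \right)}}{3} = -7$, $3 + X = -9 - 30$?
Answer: $-903$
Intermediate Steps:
$X = -42$ ($X = -3 - 39 = -42$)
$g = 924$ ($g = \left(-42\right) \left(-22\right) = 924$)
$f{\left(N \right)} = 21$ ($f{\left(N \right)} = \left(-3\right) \left(-7\right) = 21$)
$f{\left(-129 \right)} - g = 21 - 924 = -903$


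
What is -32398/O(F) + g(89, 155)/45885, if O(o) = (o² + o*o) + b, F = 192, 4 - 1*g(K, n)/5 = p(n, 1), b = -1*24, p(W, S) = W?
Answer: -17135875/37576756 ≈ -0.45602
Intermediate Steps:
b = -24
g(K, n) = 20 - 5*n
O(o) = -24 + 2*o² (O(o) = (o² + o*o) - 24 = (o² + o²) - 24 = 2*o² - 24 = -24 + 2*o²)
-32398/O(F) + g(89, 155)/45885 = -32398/(-24 + 2*192²) + (20 - 5*155)/45885 = -32398/(-24 + 2*36864) + (20 - 775)*(1/45885) = -32398/(-24 + 73728) - 755*1/45885 = -32398/73704 - 151/9177 = -32398*1/73704 - 151/9177 = -16199/36852 - 151/9177 = -17135875/37576756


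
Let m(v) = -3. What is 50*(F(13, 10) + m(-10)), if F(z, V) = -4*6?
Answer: -1350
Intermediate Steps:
F(z, V) = -24
50*(F(13, 10) + m(-10)) = 50*(-24 - 3) = 50*(-27) = -1350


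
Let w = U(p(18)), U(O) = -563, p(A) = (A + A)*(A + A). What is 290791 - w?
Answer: 291354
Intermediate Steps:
p(A) = 4*A² (p(A) = (2*A)*(2*A) = 4*A²)
w = -563
290791 - w = 290791 - 1*(-563) = 290791 + 563 = 291354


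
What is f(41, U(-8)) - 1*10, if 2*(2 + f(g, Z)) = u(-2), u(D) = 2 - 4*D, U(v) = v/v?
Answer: -7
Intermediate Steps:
U(v) = 1
u(D) = 2 - 4*D
f(g, Z) = 3 (f(g, Z) = -2 + (2 - 4*(-2))/2 = -2 + (2 + 8)/2 = -2 + (½)*10 = -2 + 5 = 3)
f(41, U(-8)) - 1*10 = 3 - 1*10 = 3 - 10 = -7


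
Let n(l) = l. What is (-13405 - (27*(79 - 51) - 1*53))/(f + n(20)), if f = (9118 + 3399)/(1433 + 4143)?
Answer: -78666208/124037 ≈ -634.22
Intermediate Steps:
f = 12517/5576 ≈ 2.2448
(-13405 - (27*(79 - 51) - 1*53))/(f + n(20)) = (-13405 - (27*(79 - 51) - 1*53))/(12517/5576 + 20) = (-13405 - (27*28 - 53))/(124037/5576) = (-13405 - (756 - 53))*(5576/124037) = (-13405 - 1*703)*(5576/124037) = (-13405 - 703)*(5576/124037) = -14108*5576/124037 = -78666208/124037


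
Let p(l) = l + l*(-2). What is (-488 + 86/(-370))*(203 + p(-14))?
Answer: -19600091/185 ≈ -1.0595e+5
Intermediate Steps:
p(l) = -l (p(l) = l - 2*l = -l)
(-488 + 86/(-370))*(203 + p(-14)) = (-488 + 86/(-370))*(203 - 1*(-14)) = (-488 + 86*(-1/370))*(203 + 14) = (-488 - 43/185)*217 = -90323/185*217 = -19600091/185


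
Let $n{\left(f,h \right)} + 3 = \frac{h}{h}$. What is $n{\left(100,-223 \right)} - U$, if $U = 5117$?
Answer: $-5119$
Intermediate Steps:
$n{\left(f,h \right)} = -2$ ($n{\left(f,h \right)} = -3 + \frac{h}{h} = -3 + 1 = -2$)
$n{\left(100,-223 \right)} - U = -2 - 5117 = -5119$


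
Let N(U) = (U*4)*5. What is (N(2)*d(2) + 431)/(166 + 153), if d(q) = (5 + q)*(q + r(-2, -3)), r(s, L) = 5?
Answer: 2391/319 ≈ 7.4953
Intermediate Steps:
N(U) = 20*U (N(U) = (4*U)*5 = 20*U)
d(q) = (5 + q)**2 (d(q) = (5 + q)*(q + 5) = (5 + q)*(5 + q) = (5 + q)**2)
(N(2)*d(2) + 431)/(166 + 153) = ((20*2)*(25 + 2**2 + 10*2) + 431)/(166 + 153) = (40*(25 + 4 + 20) + 431)/319 = (40*49 + 431)*(1/319) = (1960 + 431)*(1/319) = 2391*(1/319) = 2391/319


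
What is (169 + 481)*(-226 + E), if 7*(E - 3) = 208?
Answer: -879450/7 ≈ -1.2564e+5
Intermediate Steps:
E = 229/7 (E = 3 + (1/7)*208 = 3 + 208/7 = 229/7 ≈ 32.714)
(169 + 481)*(-226 + E) = (169 + 481)*(-226 + 229/7) = 650*(-1353/7) = -879450/7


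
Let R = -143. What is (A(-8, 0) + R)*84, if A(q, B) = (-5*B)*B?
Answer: -12012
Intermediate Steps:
A(q, B) = -5*B**2
(A(-8, 0) + R)*84 = (-5*0**2 - 143)*84 = (-5*0 - 143)*84 = (0 - 143)*84 = -143*84 = -12012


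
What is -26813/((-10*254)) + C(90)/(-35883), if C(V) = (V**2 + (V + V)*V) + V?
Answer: 100020031/10126980 ≈ 9.8766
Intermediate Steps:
C(V) = V + 3*V**2 (C(V) = (V**2 + (2*V)*V) + V = (V**2 + 2*V**2) + V = 3*V**2 + V = V + 3*V**2)
-26813/((-10*254)) + C(90)/(-35883) = -26813/((-10*254)) + (90*(1 + 3*90))/(-35883) = -26813/(-2540) + (90*(1 + 270))*(-1/35883) = -26813*(-1/2540) + (90*271)*(-1/35883) = 26813/2540 + 24390*(-1/35883) = 26813/2540 - 2710/3987 = 100020031/10126980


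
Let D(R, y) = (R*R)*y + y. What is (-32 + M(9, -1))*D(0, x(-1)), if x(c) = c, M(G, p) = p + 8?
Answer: 25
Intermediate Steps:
M(G, p) = 8 + p
D(R, y) = y + y*R**2 (D(R, y) = R**2*y + y = y*R**2 + y = y + y*R**2)
(-32 + M(9, -1))*D(0, x(-1)) = (-32 + (8 - 1))*(-(1 + 0**2)) = (-32 + 7)*(-(1 + 0)) = -(-25) = -25*(-1) = 25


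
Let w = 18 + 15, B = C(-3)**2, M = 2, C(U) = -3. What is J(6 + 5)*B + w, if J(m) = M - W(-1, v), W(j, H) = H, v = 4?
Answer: 15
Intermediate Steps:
J(m) = -2 (J(m) = 2 - 1*4 = 2 - 4 = -2)
B = 9 (B = (-3)**2 = 9)
w = 33
J(6 + 5)*B + w = -2*9 + 33 = -18 + 33 = 15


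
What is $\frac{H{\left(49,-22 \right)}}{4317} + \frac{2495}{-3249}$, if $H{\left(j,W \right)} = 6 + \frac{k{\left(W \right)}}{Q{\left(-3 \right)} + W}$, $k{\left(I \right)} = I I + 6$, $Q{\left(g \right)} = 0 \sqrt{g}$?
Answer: $- \frac{39687212}{51428421} \approx -0.7717$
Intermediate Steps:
$Q{\left(g \right)} = 0$
$k{\left(I \right)} = 6 + I^{2}$ ($k{\left(I \right)} = I^{2} + 6 = 6 + I^{2}$)
$H{\left(j,W \right)} = 6 + \frac{6 + W^{2}}{W}$ ($H{\left(j,W \right)} = 6 + \frac{6 + W^{2}}{0 + W} = 6 + \frac{6 + W^{2}}{W}$)
$\frac{H{\left(49,-22 \right)}}{4317} + \frac{2495}{-3249} = \frac{6 - 22 + \frac{6}{-22}}{4317} + \frac{2495}{-3249} = \left(6 - 22 + 6 \left(- \frac{1}{22}\right)\right) \frac{1}{4317} + 2495 \left(- \frac{1}{3249}\right) = \left(6 - 22 - \frac{3}{11}\right) \frac{1}{4317} - \frac{2495}{3249} = \left(- \frac{179}{11}\right) \frac{1}{4317} - \frac{2495}{3249} = - \frac{179}{47487} - \frac{2495}{3249} = - \frac{39687212}{51428421}$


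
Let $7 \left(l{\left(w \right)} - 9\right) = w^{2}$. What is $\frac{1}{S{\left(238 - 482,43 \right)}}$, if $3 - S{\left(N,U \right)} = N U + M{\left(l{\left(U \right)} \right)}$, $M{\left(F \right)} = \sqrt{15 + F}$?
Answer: $\frac{73465}{771013158} + \frac{\sqrt{14119}}{771013158} \approx 9.5438 \cdot 10^{-5}$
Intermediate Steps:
$l{\left(w \right)} = 9 + \frac{w^{2}}{7}$
$S{\left(N,U \right)} = 3 - \sqrt{24 + \frac{U^{2}}{7}} - N U$ ($S{\left(N,U \right)} = 3 - \left(N U + \sqrt{15 + \left(9 + \frac{U^{2}}{7}\right)}\right) = 3 - \left(N U + \sqrt{24 + \frac{U^{2}}{7}}\right) = 3 - \left(\sqrt{24 + \frac{U^{2}}{7}} + N U\right) = 3 - \sqrt{24 + \frac{U^{2}}{7}} - N U$)
$\frac{1}{S{\left(238 - 482,43 \right)}} = \frac{1}{3 - \frac{\sqrt{1176 + 7 \cdot 43^{2}}}{7} - \left(238 - 482\right) 43} = \frac{1}{3 - \frac{\sqrt{1176 + 7 \cdot 1849}}{7} - \left(238 - 482\right) 43} = \frac{1}{3 - \frac{\sqrt{1176 + 12943}}{7} - \left(-244\right) 43} = \frac{1}{3 - \frac{\sqrt{14119}}{7} + 10492} = \frac{1}{10495 - \frac{\sqrt{14119}}{7}}$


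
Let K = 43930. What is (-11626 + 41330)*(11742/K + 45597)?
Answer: 29749862263104/21965 ≈ 1.3544e+9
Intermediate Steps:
(-11626 + 41330)*(11742/K + 45597) = (-11626 + 41330)*(11742/43930 + 45597) = 29704*(11742*(1/43930) + 45597) = 29704*(5871/21965 + 45597) = 29704*(1001543976/21965) = 29749862263104/21965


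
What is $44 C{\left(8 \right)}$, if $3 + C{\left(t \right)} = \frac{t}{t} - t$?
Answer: $-440$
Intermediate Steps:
$C{\left(t \right)} = -2 - t$ ($C{\left(t \right)} = -3 - \left(t - \frac{t}{t}\right) = -3 - \left(-1 + t\right) = -2 - t$)
$44 C{\left(8 \right)} = 44 \left(-2 - 8\right) = 44 \left(-10\right) = -440$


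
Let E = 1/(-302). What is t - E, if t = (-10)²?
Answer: 30201/302 ≈ 100.00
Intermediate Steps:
E = -1/302 ≈ -0.0033113
t = 100
t - E = 100 - 1*(-1/302) = 100 + 1/302 = 30201/302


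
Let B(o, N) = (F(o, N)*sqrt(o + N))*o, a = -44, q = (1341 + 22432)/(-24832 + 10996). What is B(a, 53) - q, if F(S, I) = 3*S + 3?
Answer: 235623181/13836 ≈ 17030.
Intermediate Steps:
F(S, I) = 3 + 3*S
q = -23773/13836 (q = 23773/(-13836) = 23773*(-1/13836) = -23773/13836 ≈ -1.7182)
B(o, N) = o*sqrt(N + o)*(3 + 3*o) (B(o, N) = ((3 + 3*o)*sqrt(o + N))*o = ((3 + 3*o)*sqrt(N + o))*o = (sqrt(N + o)*(3 + 3*o))*o = o*sqrt(N + o)*(3 + 3*o))
B(a, 53) - q = 3*(-44)*sqrt(53 - 44)*(1 - 44) - 1*(-23773/13836) = 3*(-44)*sqrt(9)*(-43) + 23773/13836 = 3*(-44)*3*(-43) + 23773/13836 = 17028 + 23773/13836 = 235623181/13836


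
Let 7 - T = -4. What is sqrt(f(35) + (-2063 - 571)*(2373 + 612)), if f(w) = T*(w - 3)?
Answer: I*sqrt(7862138) ≈ 2803.9*I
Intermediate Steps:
T = 11 (T = 7 - 1*(-4) = 7 + 4 = 11)
f(w) = -33 + 11*w (f(w) = 11*(w - 3) = 11*(-3 + w) = -33 + 11*w)
sqrt(f(35) + (-2063 - 571)*(2373 + 612)) = sqrt((-33 + 11*35) + (-2063 - 571)*(2373 + 612)) = sqrt((-33 + 385) - 2634*2985) = sqrt(352 - 7862490) = sqrt(-7862138) = I*sqrt(7862138)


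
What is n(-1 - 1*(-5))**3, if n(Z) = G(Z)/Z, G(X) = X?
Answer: 1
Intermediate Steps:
n(Z) = 1 (n(Z) = Z/Z = 1)
n(-1 - 1*(-5))**3 = 1**3 = 1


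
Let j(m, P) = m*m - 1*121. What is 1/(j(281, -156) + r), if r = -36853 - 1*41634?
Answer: 1/353 ≈ 0.0028329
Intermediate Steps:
j(m, P) = -121 + m**2 (j(m, P) = m**2 - 121 = -121 + m**2)
r = -78487 (r = -36853 - 41634 = -78487)
1/(j(281, -156) + r) = 1/((-121 + 281**2) - 78487) = 1/((-121 + 78961) - 78487) = 1/(78840 - 78487) = 1/353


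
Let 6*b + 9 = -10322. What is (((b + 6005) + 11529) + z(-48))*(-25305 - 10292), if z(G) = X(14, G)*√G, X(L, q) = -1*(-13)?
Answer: -3377194181/6 - 1851044*I*√3 ≈ -5.6287e+8 - 3.2061e+6*I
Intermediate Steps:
b = -10331/6 (b = -3/2 + (⅙)*(-10322) = -3/2 - 5161/3 = -10331/6 ≈ -1721.8)
X(L, q) = 13
z(G) = 13*√G
(((b + 6005) + 11529) + z(-48))*(-25305 - 10292) = (((-10331/6 + 6005) + 11529) + 13*√(-48))*(-25305 - 10292) = ((25699/6 + 11529) + 13*(4*I*√3))*(-35597) = (94873/6 + 52*I*√3)*(-35597) = -3377194181/6 - 1851044*I*√3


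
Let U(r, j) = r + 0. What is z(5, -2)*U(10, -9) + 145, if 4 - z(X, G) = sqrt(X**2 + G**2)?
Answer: 185 - 10*sqrt(29) ≈ 131.15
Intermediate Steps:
z(X, G) = 4 - sqrt(G**2 + X**2) (z(X, G) = 4 - sqrt(X**2 + G**2) = 4 - sqrt(G**2 + X**2))
U(r, j) = r
z(5, -2)*U(10, -9) + 145 = (4 - sqrt((-2)**2 + 5**2))*10 + 145 = (4 - sqrt(4 + 25))*10 + 145 = (4 - sqrt(29))*10 + 145 = (40 - 10*sqrt(29)) + 145 = 185 - 10*sqrt(29)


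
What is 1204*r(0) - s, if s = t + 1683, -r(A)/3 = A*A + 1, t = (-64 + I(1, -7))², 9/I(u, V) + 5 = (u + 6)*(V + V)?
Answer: -99747856/10609 ≈ -9402.2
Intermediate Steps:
I(u, V) = 9/(-5 + 2*V*(6 + u)) (I(u, V) = 9/(-5 + (u + 6)*(V + V)) = 9/(-5 + (6 + u)*(2*V)) = 9/(-5 + 2*V*(6 + u)))
t = 43573201/10609 (t = (-64 + 9/(-5 + 12*(-7) + 2*(-7)*1))² = (-64 + 9/(-5 - 84 - 14))² = (-64 + 9/(-103))² = (-64 + 9*(-1/103))² = (-64 - 9/103)² = (-6601/103)² = 43573201/10609 ≈ 4107.2)
r(A) = -3 - 3*A² (r(A) = -3*(A*A + 1) = -3*(A² + 1) = -3*(1 + A²) = -3 - 3*A²)
s = 61428148/10609 (s = 43573201/10609 + 1683 = 61428148/10609 ≈ 5790.2)
1204*r(0) - s = 1204*(-3 - 3*0²) - 1*61428148/10609 = 1204*(-3 - 3*0) - 61428148/10609 = 1204*(-3 + 0) - 61428148/10609 = 1204*(-3) - 61428148/10609 = -3612 - 61428148/10609 = -99747856/10609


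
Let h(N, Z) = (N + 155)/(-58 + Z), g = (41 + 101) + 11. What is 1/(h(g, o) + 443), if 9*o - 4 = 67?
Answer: 41/17911 ≈ 0.0022891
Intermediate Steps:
g = 153 (g = 142 + 11 = 153)
o = 71/9 (o = 4/9 + (⅑)*67 = 4/9 + 67/9 = 71/9 ≈ 7.8889)
h(N, Z) = (155 + N)/(-58 + Z)
1/(h(g, o) + 443) = 1/((155 + 153)/(-58 + 71/9) + 443) = 1/(308/(-451/9) + 443) = 1/(-9/451*308 + 443) = 1/(-252/41 + 443) = 1/(17911/41) = 41/17911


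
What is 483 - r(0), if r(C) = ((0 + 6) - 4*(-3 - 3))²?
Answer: -417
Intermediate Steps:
r(C) = 900 (r(C) = (6 - 4*(-6))² = (6 + 24)² = 30² = 900)
483 - r(0) = 483 - 1*900 = 483 - 900 = -417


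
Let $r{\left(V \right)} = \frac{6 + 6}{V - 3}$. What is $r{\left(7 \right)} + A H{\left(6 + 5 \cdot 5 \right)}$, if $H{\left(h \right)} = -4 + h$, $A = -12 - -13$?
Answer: $30$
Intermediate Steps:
$A = 1$ ($A = -12 + 13 = 1$)
$r{\left(V \right)} = \frac{12}{-3 + V}$
$r{\left(7 \right)} + A H{\left(6 + 5 \cdot 5 \right)} = \frac{12}{-3 + 7} + 1 \left(-4 + \left(6 + 5 \cdot 5\right)\right) = \frac{12}{4} + 1 \left(-4 + \left(6 + 25\right)\right) = 12 \cdot \frac{1}{4} + 1 \left(-4 + 31\right) = 3 + 1 \cdot 27 = 3 + 27 = 30$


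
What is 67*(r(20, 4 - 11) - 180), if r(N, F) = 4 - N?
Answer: -13132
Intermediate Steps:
67*(r(20, 4 - 11) - 180) = 67*((4 - 1*20) - 180) = 67*((4 - 20) - 180) = 67*(-16 - 180) = 67*(-196) = -13132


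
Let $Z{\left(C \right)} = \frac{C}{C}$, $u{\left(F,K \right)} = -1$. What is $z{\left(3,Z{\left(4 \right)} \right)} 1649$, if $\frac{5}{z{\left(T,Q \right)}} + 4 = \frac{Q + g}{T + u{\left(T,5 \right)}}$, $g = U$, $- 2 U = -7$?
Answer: $- \frac{32980}{7} \approx -4711.4$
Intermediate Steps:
$U = \frac{7}{2}$ ($U = \left(- \frac{1}{2}\right) \left(-7\right) = \frac{7}{2} \approx 3.5$)
$g = \frac{7}{2} \approx 3.5$
$Z{\left(C \right)} = 1$
$z{\left(T,Q \right)} = \frac{5}{-4 + \frac{\frac{7}{2} + Q}{-1 + T}}$ ($z{\left(T,Q \right)} = \frac{5}{-4 + \frac{Q + \frac{7}{2}}{T - 1}} = \frac{5}{-4 + \frac{\frac{7}{2} + Q}{-1 + T}}$)
$z{\left(3,Z{\left(4 \right)} \right)} 1649 = \frac{10 \left(-1 + 3\right)}{15 - 24 + 2 \cdot 1} \cdot 1649 = 10 \frac{1}{15 - 24 + 2} \cdot 2 \cdot 1649 = 10 \frac{1}{-7} \cdot 2 \cdot 1649 = 10 \left(- \frac{1}{7}\right) 2 \cdot 1649 = \left(- \frac{20}{7}\right) 1649 = - \frac{32980}{7}$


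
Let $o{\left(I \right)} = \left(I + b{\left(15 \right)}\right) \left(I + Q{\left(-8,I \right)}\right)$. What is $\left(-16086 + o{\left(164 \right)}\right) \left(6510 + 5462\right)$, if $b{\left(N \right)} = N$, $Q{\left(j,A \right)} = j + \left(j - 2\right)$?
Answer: $120294656$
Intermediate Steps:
$Q{\left(j,A \right)} = -2 + 2 j$ ($Q{\left(j,A \right)} = j + \left(-2 + j\right) = -2 + 2 j$)
$o{\left(I \right)} = \left(-18 + I\right) \left(15 + I\right)$ ($o{\left(I \right)} = \left(I + 15\right) \left(I + \left(-2 + 2 \left(-8\right)\right)\right) = \left(15 + I\right) \left(I - 18\right) = \left(15 + I\right) \left(-18 + I\right) = \left(-18 + I\right) \left(15 + I\right)$)
$\left(-16086 + o{\left(164 \right)}\right) \left(6510 + 5462\right) = \left(-16086 - \left(762 - 26896\right)\right) \left(6510 + 5462\right) = \left(-16086 - -26134\right) 11972 = \left(-16086 + 26134\right) 11972 = 10048 \cdot 11972 = 120294656$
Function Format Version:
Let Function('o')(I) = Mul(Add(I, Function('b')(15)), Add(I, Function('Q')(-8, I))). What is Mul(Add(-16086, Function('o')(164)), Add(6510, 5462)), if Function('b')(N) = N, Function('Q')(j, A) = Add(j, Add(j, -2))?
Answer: 120294656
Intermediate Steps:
Function('Q')(j, A) = Add(-2, Mul(2, j)) (Function('Q')(j, A) = Add(j, Add(-2, j)) = Add(-2, Mul(2, j)))
Function('o')(I) = Mul(Add(-18, I), Add(15, I)) (Function('o')(I) = Mul(Add(I, 15), Add(I, Add(-2, Mul(2, -8)))) = Mul(Add(15, I), Add(I, Add(-2, -16))) = Mul(Add(15, I), Add(I, -18)) = Mul(Add(15, I), Add(-18, I)) = Mul(Add(-18, I), Add(15, I)))
Mul(Add(-16086, Function('o')(164)), Add(6510, 5462)) = Mul(Add(-16086, Add(-270, Pow(164, 2), Mul(-3, 164))), Add(6510, 5462)) = Mul(Add(-16086, Add(-270, 26896, -492)), 11972) = Mul(Add(-16086, 26134), 11972) = Mul(10048, 11972) = 120294656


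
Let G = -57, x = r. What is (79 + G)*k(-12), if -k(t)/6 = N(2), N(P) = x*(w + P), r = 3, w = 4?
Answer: -2376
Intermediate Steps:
x = 3
N(P) = 12 + 3*P (N(P) = 3*(4 + P) = 12 + 3*P)
k(t) = -108 (k(t) = -6*(12 + 3*2) = -6*(12 + 6) = -6*18 = -108)
(79 + G)*k(-12) = (79 - 57)*(-108) = 22*(-108) = -2376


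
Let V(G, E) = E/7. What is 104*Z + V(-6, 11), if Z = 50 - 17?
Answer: 24035/7 ≈ 3433.6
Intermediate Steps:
Z = 33
V(G, E) = E/7 (V(G, E) = E*(⅐) = E/7)
104*Z + V(-6, 11) = 104*33 + (⅐)*11 = 3432 + 11/7 = 24035/7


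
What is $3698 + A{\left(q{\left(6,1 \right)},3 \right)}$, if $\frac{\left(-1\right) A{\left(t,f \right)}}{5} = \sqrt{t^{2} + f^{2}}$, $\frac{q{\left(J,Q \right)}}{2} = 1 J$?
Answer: $3698 - 15 \sqrt{17} \approx 3636.2$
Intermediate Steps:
$q{\left(J,Q \right)} = 2 J$ ($q{\left(J,Q \right)} = 2 \cdot 1 J = 2 J$)
$A{\left(t,f \right)} = - 5 \sqrt{f^{2} + t^{2}}$ ($A{\left(t,f \right)} = - 5 \sqrt{t^{2} + f^{2}} = - 5 \sqrt{f^{2} + t^{2}}$)
$3698 + A{\left(q{\left(6,1 \right)},3 \right)} = 3698 - 5 \sqrt{3^{2} + \left(2 \cdot 6\right)^{2}} = 3698 - 5 \sqrt{9 + 12^{2}} = 3698 - 5 \sqrt{9 + 144} = 3698 - 5 \sqrt{153} = 3698 - 5 \cdot 3 \sqrt{17} = 3698 - 15 \sqrt{17}$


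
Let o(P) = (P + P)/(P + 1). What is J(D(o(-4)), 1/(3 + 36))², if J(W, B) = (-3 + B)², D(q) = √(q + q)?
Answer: 181063936/2313441 ≈ 78.266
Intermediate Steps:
o(P) = 2*P/(1 + P) (o(P) = (2*P)/(1 + P) = 2*P/(1 + P))
D(q) = √2*√q (D(q) = √(2*q) = √2*√q)
J(D(o(-4)), 1/(3 + 36))² = ((-3 + 1/(3 + 36))²)² = ((-3 + 1/39)²)² = ((-116/39)²)² = (13456/1521)² = 181063936/2313441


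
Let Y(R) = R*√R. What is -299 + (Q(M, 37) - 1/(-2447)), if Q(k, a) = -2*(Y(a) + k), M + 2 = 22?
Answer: -829532/2447 - 74*√37 ≈ -789.12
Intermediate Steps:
M = 20 (M = -2 + 22 = 20)
Y(R) = R^(3/2)
Q(k, a) = -2*k - 2*a^(3/2) (Q(k, a) = -2*(a^(3/2) + k) = -2*(k + a^(3/2)) = -2*k - 2*a^(3/2))
-299 + (Q(M, 37) - 1/(-2447)) = -299 + ((-2*20 - 74*√37) - 1/(-2447)) = -299 + ((-40 - 74*√37) - 1*(-1/2447)) = -299 + ((-40 - 74*√37) + 1/2447) = -299 + (-97879/2447 - 74*√37) = -829532/2447 - 74*√37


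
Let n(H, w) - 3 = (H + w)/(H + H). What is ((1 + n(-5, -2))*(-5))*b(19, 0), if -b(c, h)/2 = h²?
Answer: 0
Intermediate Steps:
b(c, h) = -2*h²
n(H, w) = 3 + (H + w)/(2*H) (n(H, w) = 3 + (H + w)/(H + H) = 3 + (H + w)/((2*H)) = 3 + (H + w)*(1/(2*H)) = 3 + (H + w)/(2*H))
((1 + n(-5, -2))*(-5))*b(19, 0) = ((1 + (½)*(-2 + 7*(-5))/(-5))*(-5))*(-2*0²) = ((1 + (½)*(-⅕)*(-2 - 35))*(-5))*(-2*0) = ((1 + (½)*(-⅕)*(-37))*(-5))*0 = ((1 + 37/10)*(-5))*0 = ((47/10)*(-5))*0 = -47/2*0 = 0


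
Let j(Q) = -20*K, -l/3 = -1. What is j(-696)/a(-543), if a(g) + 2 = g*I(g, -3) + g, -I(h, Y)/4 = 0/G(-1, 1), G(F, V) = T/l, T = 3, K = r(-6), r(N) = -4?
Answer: -16/109 ≈ -0.14679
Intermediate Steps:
l = 3 (l = -3*(-1) = 3)
K = -4
G(F, V) = 1 (G(F, V) = 3/3 = 3*(⅓) = 1)
j(Q) = 80 (j(Q) = -20*(-4) = 80)
I(h, Y) = 0 (I(h, Y) = -0/1 = -0 = -4*0 = 0)
a(g) = -2 + g (a(g) = -2 + (g*0 + g) = -2 + (0 + g) = -2 + g)
j(-696)/a(-543) = 80/(-2 - 543) = 80/(-545) = 80*(-1/545) = -16/109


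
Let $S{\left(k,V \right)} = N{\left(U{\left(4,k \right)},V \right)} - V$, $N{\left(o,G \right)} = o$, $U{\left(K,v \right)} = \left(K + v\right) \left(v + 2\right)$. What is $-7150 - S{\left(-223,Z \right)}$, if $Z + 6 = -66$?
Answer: $-55621$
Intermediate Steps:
$Z = -72$ ($Z = -6 - 66 = -72$)
$U{\left(K,v \right)} = \left(2 + v\right) \left(K + v\right)$ ($U{\left(K,v \right)} = \left(K + v\right) \left(2 + v\right) = \left(2 + v\right) \left(K + v\right)$)
$S{\left(k,V \right)} = 8 + k^{2} - V + 6 k$ ($S{\left(k,V \right)} = \left(k^{2} + 2 \cdot 4 + 2 k + 4 k\right) - V = \left(k^{2} + 8 + 2 k + 4 k\right) - V = \left(8 + k^{2} + 6 k\right) - V = 8 + k^{2} - V + 6 k$)
$-7150 - S{\left(-223,Z \right)} = -7150 - \left(8 + \left(-223\right)^{2} - -72 + 6 \left(-223\right)\right) = -7150 - \left(8 + 49729 + 72 - 1338\right) = -7150 - 48471 = -55621$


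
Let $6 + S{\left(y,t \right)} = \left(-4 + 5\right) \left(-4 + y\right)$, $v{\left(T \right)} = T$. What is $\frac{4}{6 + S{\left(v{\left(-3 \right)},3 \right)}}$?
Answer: $- \frac{4}{7} \approx -0.57143$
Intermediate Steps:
$S{\left(y,t \right)} = -10 + y$ ($S{\left(y,t \right)} = -6 + \left(-4 + 5\right) \left(-4 + y\right) = -6 + 1 \left(-4 + y\right) = -6 + \left(-4 + y\right) = -10 + y$)
$\frac{4}{6 + S{\left(v{\left(-3 \right)},3 \right)}} = \frac{4}{6 - 13} = \frac{4}{-7} = 4 \left(- \frac{1}{7}\right) = - \frac{4}{7}$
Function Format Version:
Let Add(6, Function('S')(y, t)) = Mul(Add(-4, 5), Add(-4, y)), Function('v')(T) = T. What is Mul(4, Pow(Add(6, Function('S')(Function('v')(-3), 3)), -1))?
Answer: Rational(-4, 7) ≈ -0.57143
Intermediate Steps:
Function('S')(y, t) = Add(-10, y) (Function('S')(y, t) = Add(-6, Mul(Add(-4, 5), Add(-4, y))) = Add(-6, Mul(1, Add(-4, y))) = Add(-6, Add(-4, y)) = Add(-10, y))
Mul(4, Pow(Add(6, Function('S')(Function('v')(-3), 3)), -1)) = Mul(4, Pow(Add(6, Add(-10, -3)), -1)) = Mul(4, Pow(Add(6, -13), -1)) = Mul(4, Pow(-7, -1)) = Mul(4, Rational(-1, 7)) = Rational(-4, 7)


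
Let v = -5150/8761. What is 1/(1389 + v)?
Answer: 8761/12163879 ≈ 0.00072025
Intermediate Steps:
v = -5150/8761 (v = -5150*1/8761 = -5150/8761 ≈ -0.58783)
1/(1389 + v) = 1/(1389 - 5150/8761) = 1/(12163879/8761) = 8761/12163879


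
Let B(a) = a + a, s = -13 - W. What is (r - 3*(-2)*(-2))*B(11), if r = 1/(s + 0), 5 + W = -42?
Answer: -4477/17 ≈ -263.35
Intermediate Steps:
W = -47 (W = -5 - 42 = -47)
s = 34 (s = -13 - 1*(-47) = -13 + 47 = 34)
B(a) = 2*a
r = 1/34 (r = 1/(34 + 0) = 1/34 ≈ 0.029412)
(r - 3*(-2)*(-2))*B(11) = (1/34 - 3*(-2)*(-2))*(2*11) = (1/34 + 6*(-2))*22 = (1/34 - 12)*22 = -407/34*22 = -4477/17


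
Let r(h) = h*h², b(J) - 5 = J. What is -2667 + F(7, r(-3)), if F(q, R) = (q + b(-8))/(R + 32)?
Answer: -13331/5 ≈ -2666.2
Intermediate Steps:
b(J) = 5 + J
r(h) = h³
F(q, R) = (-3 + q)/(32 + R) (F(q, R) = (q + (5 - 8))/(R + 32) = (q - 3)/(32 + R) = (-3 + q)/(32 + R))
-2667 + F(7, r(-3)) = -2667 + (-3 + 7)/(32 + (-3)³) = -2667 + 4/(32 - 27) = -2667 + 4/5 = -2667 + (⅕)*4 = -2667 + ⅘ = -13331/5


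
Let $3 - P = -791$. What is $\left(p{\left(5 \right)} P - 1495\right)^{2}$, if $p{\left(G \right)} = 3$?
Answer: $786769$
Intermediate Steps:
$P = 794$ ($P = 3 - -791 = 3 + 791 = 794$)
$\left(p{\left(5 \right)} P - 1495\right)^{2} = \left(3 \cdot 794 - 1495\right)^{2} = \left(2382 - 1495\right)^{2} = 887^{2} = 786769$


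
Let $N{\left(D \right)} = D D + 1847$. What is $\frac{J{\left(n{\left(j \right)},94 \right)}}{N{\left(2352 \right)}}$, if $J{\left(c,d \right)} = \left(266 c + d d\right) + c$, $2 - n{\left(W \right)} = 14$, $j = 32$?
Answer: $\frac{5632}{5533751} \approx 0.0010178$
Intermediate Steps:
$n{\left(W \right)} = -12$ ($n{\left(W \right)} = 2 - 14 = -12$)
$J{\left(c,d \right)} = d^{2} + 267 c$ ($J{\left(c,d \right)} = \left(266 c + d^{2}\right) + c = \left(d^{2} + 266 c\right) + c = d^{2} + 267 c$)
$N{\left(D \right)} = 1847 + D^{2}$ ($N{\left(D \right)} = D^{2} + 1847 = 1847 + D^{2}$)
$\frac{J{\left(n{\left(j \right)},94 \right)}}{N{\left(2352 \right)}} = \frac{94^{2} + 267 \left(-12\right)}{1847 + 2352^{2}} = \frac{8836 - 3204}{1847 + 5531904} = \frac{5632}{5533751}$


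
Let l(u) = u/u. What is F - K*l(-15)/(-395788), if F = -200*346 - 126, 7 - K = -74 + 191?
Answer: -13719199499/197894 ≈ -69326.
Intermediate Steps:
K = -110 (K = 7 - (-74 + 191) = 7 - 1*117 = 7 - 117 = -110)
l(u) = 1
F = -69326 (F = -69200 - 126 = -69326)
F - K*l(-15)/(-395788) = -69326 - (-110*1)/(-395788) = -69326 - (-110)*(-1)/395788 = -69326 - 1*55/197894 = -69326 - 55/197894 = -13719199499/197894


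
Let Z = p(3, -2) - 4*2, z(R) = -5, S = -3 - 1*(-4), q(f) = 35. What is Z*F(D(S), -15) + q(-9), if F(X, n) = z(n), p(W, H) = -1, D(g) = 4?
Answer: 80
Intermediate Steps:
S = 1 (S = -3 + 4 = 1)
F(X, n) = -5
Z = -9 (Z = -1 - 4*2 = -1 - 8 = -9)
Z*F(D(S), -15) + q(-9) = -9*(-5) + 35 = 45 + 35 = 80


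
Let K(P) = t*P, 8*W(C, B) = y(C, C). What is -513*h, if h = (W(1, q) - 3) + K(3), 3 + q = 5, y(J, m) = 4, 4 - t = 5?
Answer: 5643/2 ≈ 2821.5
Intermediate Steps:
t = -1 (t = 4 - 1*5 = 4 - 5 = -1)
q = 2 (q = -3 + 5 = 2)
W(C, B) = 1/2 (W(C, B) = (1/8)*4 = 1/2)
K(P) = -P
h = -11/2 (h = (1/2 - 3) - 1*3 = -5/2 - 3 = -11/2 ≈ -5.5000)
-513*h = -513*(-11/2) = 5643/2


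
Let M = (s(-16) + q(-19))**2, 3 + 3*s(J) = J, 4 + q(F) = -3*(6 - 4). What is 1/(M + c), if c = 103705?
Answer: 9/935746 ≈ 9.6180e-6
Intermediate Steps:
q(F) = -10 (q(F) = -4 - 3*(6 - 4) = -4 - 3*2 = -4 - 6 = -10)
s(J) = -1 + J/3
M = 2401/9 (M = ((-1 + (1/3)*(-16)) - 10)**2 = ((-1 - 16/3) - 10)**2 = (-19/3 - 10)**2 = (-49/3)**2 = 2401/9 ≈ 266.78)
1/(M + c) = 1/(2401/9 + 103705) = 1/(935746/9) = 9/935746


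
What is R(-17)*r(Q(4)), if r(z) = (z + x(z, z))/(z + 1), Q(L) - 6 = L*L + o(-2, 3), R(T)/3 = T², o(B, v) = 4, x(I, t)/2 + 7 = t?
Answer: 18496/9 ≈ 2055.1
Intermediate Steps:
x(I, t) = -14 + 2*t
R(T) = 3*T²
Q(L) = 10 + L² (Q(L) = 6 + (L*L + 4) = 6 + (L² + 4) = 6 + (4 + L²) = 10 + L²)
r(z) = (-14 + 3*z)/(1 + z) (r(z) = (z + (-14 + 2*z))/(z + 1) = (-14 + 3*z)/(1 + z))
R(-17)*r(Q(4)) = (3*(-17)²)*((-14 + 3*(10 + 4²))/(1 + (10 + 4²))) = (3*289)*((-14 + 3*(10 + 16))/(1 + (10 + 16))) = 867*((-14 + 3*26)/(1 + 26)) = 867*((-14 + 78)/27) = 867*((1/27)*64) = 867*(64/27) = 18496/9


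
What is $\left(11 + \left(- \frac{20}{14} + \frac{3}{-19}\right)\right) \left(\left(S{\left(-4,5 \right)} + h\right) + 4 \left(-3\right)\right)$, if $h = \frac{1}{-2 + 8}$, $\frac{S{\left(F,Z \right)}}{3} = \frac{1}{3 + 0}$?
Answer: $- \frac{40690}{399} \approx -101.98$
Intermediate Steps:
$S{\left(F,Z \right)} = 1$ ($S{\left(F,Z \right)} = \frac{3}{3 + 0} = \frac{3}{3} = 3 \cdot \frac{1}{3} = 1$)
$h = \frac{1}{6} \approx 0.16667$
$\left(11 + \left(- \frac{20}{14} + \frac{3}{-19}\right)\right) \left(\left(S{\left(-4,5 \right)} + h\right) + 4 \left(-3\right)\right) = \left(11 + \left(- \frac{20}{14} + \frac{3}{-19}\right)\right) \left(\left(1 + \frac{1}{6}\right) + 4 \left(-3\right)\right) = \left(11 + \left(\left(-20\right) \frac{1}{14} + 3 \left(- \frac{1}{19}\right)\right)\right) \left(\frac{7}{6} - 12\right) = \left(11 - \frac{211}{133}\right) \left(- \frac{65}{6}\right) = \frac{1252}{133} \left(- \frac{65}{6}\right) = - \frac{40690}{399}$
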